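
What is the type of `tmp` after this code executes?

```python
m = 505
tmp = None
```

None has type NoneType

NoneType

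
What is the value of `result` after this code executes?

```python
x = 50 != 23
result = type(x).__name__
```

x is bool; result = 'bool'

'bool'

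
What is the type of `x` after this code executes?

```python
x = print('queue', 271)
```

print() returns None

NoneType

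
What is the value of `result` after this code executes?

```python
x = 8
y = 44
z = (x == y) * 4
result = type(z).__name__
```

x is int; y is int; z is int; result = 'int'

'int'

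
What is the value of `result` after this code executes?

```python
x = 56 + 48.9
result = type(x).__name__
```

x is float; result = 'float'

'float'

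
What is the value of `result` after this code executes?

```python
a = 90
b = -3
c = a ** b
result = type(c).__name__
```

a is int; b is int; c is float; result = 'float'

'float'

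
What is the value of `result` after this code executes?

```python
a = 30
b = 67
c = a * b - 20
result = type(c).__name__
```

a is int; b is int; c is int; result = 'int'

'int'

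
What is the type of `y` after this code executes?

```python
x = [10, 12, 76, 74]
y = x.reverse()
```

list.reverse() returns None

NoneType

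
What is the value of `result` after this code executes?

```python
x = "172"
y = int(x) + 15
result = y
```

x = '172'; y = 187; result = 187

187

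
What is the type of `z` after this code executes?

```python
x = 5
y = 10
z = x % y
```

int % int = int

int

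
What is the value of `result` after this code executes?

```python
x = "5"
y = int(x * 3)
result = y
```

x = '5'; y = 555; result = 555

555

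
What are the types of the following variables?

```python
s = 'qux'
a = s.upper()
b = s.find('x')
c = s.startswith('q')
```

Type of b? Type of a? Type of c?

find() returns int; upper() returns str; startswith() returns bool

int, str, bool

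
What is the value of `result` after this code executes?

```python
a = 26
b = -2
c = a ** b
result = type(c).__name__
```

a is int; b is int; c is float; result = 'float'

'float'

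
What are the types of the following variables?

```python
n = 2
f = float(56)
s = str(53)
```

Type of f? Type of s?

f is assigned the result of calling float(), which returns a float; s is assigned the result of calling str(), which returns a str

float, str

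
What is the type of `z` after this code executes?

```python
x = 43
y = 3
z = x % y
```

int % int = int

int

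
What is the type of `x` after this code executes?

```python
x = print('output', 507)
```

print() returns None

NoneType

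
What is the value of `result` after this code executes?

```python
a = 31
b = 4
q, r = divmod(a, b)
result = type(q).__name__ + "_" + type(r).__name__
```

a is int; b is int; q is int; r is int; result = 'int_int'

'int_int'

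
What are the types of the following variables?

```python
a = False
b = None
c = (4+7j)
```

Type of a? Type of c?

a is assigned the constant False, which has type bool; c is assigned (4+7j), an int plus an imaginary literal (j suffix), which evaluates to complex

bool, complex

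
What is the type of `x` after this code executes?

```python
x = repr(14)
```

repr() returns str

str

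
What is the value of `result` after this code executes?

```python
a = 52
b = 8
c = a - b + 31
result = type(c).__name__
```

a is int; b is int; c is int; result = 'int'

'int'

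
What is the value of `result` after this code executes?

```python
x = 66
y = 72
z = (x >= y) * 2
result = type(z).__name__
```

x is int; y is int; z is int; result = 'int'

'int'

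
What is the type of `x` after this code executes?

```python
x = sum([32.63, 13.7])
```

sum() of floats returns float

float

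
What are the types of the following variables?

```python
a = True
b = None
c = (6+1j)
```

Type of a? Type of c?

a is assigned the constant True, which has type bool; c is assigned (6+1j), an int plus an imaginary literal (j suffix), which evaluates to complex

bool, complex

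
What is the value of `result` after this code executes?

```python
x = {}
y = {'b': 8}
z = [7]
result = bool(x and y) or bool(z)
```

x = {}; y = {'b': 8}; z = [7]; result = True

True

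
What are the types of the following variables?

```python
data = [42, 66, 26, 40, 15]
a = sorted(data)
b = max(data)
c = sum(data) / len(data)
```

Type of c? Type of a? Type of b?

int / int = float; sorted() returns list; max of ints returns int

float, list, int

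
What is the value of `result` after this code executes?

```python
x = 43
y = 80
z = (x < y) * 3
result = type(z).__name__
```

x is int; y is int; z is int; result = 'int'

'int'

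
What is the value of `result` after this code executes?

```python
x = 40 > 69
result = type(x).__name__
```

x is bool; result = 'bool'

'bool'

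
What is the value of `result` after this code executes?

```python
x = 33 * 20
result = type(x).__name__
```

x is int; result = 'int'

'int'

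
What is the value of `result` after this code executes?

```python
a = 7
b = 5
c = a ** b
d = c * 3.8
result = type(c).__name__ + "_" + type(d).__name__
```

a is int; b is int; c is int; d is float; result = 'int_float'

'int_float'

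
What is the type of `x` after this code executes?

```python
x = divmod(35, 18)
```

divmod() returns tuple of (quotient, remainder)

tuple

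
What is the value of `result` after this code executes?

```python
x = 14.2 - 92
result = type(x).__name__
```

x is float; result = 'float'

'float'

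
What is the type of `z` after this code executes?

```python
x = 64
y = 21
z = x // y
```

int // int = int

int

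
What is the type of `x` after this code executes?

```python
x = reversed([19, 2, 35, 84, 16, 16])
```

reversed() on a list returns list_reverseiterator

list_reverseiterator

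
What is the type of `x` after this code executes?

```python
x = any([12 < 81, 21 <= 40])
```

any() returns bool

bool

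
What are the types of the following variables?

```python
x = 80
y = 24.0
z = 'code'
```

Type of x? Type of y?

x is assigned a bare integer (no decimal point), so it is an int; y is assigned a number with a decimal point, so it is a float

int, float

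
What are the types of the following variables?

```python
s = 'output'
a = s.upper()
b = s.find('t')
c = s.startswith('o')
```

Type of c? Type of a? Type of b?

startswith() returns bool; upper() returns str; find() returns int

bool, str, int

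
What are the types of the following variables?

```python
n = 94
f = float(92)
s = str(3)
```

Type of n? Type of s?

n is assigned a bare integer (no decimal point), so it is an int; s is assigned the result of calling str(), which returns a str

int, str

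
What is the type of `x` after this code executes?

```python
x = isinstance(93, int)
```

isinstance() returns bool

bool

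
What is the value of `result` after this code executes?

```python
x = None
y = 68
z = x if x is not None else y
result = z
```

x = None; y = 68; z = 68; result = 68

68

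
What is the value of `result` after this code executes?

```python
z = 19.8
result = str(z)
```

z = 19.8; result = '19.8'

'19.8'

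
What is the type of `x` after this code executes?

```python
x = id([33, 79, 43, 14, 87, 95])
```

id() returns int

int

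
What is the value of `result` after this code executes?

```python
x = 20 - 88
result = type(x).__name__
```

x is int; result = 'int'

'int'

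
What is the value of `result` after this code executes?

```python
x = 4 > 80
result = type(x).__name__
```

x is bool; result = 'bool'

'bool'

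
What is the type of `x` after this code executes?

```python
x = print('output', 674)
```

print() returns None

NoneType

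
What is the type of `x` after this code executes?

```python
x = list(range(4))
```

list(range()) returns list

list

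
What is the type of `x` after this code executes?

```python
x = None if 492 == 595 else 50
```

492 == 595 is False, so the else branch is taken

int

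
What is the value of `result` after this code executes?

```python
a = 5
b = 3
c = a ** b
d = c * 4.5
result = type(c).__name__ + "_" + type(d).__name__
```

a is int; b is int; c is int; d is float; result = 'int_float'

'int_float'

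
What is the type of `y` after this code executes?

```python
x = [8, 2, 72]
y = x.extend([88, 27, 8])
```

list.extend() returns None

NoneType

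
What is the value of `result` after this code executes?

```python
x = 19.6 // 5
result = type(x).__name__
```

x is float; result = 'float'

'float'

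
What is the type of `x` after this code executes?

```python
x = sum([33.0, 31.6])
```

sum() of floats returns float

float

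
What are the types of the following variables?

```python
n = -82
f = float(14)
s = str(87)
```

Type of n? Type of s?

n is assigned a bare integer (no decimal point), so it is an int; s is assigned the result of calling str(), which returns a str

int, str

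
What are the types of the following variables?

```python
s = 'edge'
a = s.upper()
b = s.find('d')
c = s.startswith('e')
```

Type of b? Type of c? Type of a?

find() returns int; startswith() returns bool; upper() returns str

int, bool, str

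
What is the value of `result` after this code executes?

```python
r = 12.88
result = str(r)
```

r = 12.88; result = '12.88'

'12.88'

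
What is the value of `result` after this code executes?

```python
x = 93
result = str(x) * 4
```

x = 93; result = '93939393'

'93939393'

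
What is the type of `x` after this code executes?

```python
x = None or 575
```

'or' with None returns the other truthy value

int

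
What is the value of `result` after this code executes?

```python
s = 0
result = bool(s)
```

s = 0; result = False

False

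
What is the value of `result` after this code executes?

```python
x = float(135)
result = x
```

x = 135.0; result = 135.0

135.0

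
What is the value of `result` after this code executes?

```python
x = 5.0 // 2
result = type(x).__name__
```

x is float; result = 'float'

'float'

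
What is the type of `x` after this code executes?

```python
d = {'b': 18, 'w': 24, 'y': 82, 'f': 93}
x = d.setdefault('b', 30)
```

dict.setdefault() returns the (existing or default) value

int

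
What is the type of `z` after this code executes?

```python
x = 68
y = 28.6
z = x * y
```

int * float = float

float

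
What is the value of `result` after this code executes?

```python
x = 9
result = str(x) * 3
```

x = 9; result = '999'

'999'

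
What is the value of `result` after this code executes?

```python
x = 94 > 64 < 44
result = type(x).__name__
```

x is bool; result = 'bool'

'bool'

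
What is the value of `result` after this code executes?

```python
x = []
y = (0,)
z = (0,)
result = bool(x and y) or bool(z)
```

x = []; y = (0,); z = (0,); result = True

True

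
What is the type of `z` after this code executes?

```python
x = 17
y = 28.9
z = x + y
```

int + float = float

float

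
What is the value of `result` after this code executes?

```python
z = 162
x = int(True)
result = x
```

z = 162; x = 1; result = 1

1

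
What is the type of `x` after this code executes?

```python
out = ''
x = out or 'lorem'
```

'or' returns first truthy value (str)

str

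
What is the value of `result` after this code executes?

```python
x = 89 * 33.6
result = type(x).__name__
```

x is float; result = 'float'

'float'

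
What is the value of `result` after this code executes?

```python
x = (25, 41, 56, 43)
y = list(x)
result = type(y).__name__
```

x is tuple; y is list; result = 'list'

'list'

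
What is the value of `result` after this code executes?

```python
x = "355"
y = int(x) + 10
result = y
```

x = '355'; y = 365; result = 365

365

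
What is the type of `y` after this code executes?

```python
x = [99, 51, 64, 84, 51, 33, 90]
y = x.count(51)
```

list.count() returns int

int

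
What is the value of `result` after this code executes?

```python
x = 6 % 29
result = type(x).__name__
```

x is int; result = 'int'

'int'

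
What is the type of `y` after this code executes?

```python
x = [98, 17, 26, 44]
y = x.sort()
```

list.sort() returns None (mutates in place)

NoneType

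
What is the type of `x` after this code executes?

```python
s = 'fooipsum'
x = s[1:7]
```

Slicing a str returns str

str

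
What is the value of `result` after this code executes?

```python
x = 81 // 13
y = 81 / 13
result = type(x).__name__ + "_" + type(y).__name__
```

x is int; y is float; result = 'int_float'

'int_float'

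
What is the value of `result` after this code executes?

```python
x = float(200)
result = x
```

x = 200.0; result = 200.0

200.0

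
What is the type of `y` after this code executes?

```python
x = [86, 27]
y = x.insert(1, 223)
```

list.insert() returns None

NoneType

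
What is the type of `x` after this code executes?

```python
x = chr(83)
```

chr() returns str (single char)

str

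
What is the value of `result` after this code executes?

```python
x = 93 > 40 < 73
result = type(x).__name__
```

x is bool; result = 'bool'

'bool'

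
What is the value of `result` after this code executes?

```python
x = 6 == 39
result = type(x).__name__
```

x is bool; result = 'bool'

'bool'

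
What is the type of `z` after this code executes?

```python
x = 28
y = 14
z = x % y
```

int % int = int

int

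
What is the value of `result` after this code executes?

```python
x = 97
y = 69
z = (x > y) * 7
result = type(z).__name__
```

x is int; y is int; z is int; result = 'int'

'int'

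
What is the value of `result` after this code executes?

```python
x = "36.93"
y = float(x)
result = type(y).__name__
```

x is str; y is float; result = 'float'

'float'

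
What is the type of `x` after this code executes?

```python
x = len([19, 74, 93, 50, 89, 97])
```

len() always returns int

int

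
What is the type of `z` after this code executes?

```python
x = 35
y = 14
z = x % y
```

int % int = int

int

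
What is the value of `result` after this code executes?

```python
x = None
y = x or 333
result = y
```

x = None; y = 333; result = 333

333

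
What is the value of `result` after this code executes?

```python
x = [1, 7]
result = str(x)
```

x = [1, 7]; result = '[1, 7]'

'[1, 7]'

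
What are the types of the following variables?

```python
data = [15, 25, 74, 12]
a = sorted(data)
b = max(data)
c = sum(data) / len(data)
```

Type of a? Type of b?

sorted() returns list; max of ints returns int

list, int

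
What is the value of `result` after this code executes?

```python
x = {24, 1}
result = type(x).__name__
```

x is set; result = 'set'

'set'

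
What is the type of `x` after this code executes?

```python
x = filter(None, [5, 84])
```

filter() returns a filter object

filter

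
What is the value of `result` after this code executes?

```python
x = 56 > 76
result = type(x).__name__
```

x is bool; result = 'bool'

'bool'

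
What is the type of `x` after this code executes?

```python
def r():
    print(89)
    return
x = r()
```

Bare return returns None

NoneType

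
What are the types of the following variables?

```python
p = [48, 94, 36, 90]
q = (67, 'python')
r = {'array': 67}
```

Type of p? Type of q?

p is assigned a list literal (square brackets); q is assigned a tuple (parenthesized, comma-separated values)

list, tuple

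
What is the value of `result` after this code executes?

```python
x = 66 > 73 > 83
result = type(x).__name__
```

x is bool; result = 'bool'

'bool'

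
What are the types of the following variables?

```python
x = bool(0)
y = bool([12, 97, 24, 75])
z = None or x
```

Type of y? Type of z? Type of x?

bool() returns bool; None or bool returns the bool; bool() returns bool

bool, bool, bool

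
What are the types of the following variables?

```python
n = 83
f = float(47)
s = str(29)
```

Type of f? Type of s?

f is assigned the result of calling float(), which returns a float; s is assigned the result of calling str(), which returns a str

float, str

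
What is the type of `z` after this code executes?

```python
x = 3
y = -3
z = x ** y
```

int ** negative = float

float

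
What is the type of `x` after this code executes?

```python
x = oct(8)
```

oct() returns str representation

str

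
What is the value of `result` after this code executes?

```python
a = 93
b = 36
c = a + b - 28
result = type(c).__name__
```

a is int; b is int; c is int; result = 'int'

'int'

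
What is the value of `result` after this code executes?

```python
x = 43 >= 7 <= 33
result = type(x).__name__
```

x is bool; result = 'bool'

'bool'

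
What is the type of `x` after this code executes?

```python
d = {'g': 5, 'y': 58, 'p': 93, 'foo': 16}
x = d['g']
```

Accessing dict[str, int] with str key returns int

int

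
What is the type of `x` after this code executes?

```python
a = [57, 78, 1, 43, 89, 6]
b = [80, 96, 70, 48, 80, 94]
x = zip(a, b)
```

zip() returns a zip object

zip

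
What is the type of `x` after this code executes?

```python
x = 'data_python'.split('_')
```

str.split() returns list

list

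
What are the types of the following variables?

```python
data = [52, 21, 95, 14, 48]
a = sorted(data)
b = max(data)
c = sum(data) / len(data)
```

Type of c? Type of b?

int / int = float; max of ints returns int

float, int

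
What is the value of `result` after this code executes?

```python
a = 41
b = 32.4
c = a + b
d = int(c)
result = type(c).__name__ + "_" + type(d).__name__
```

a is int; b is float; c is float; d is int; result = 'float_int'

'float_int'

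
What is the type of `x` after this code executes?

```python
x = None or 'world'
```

'or' with None returns the other truthy value (str)

str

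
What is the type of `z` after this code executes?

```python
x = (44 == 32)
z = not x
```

'not' returns bool

bool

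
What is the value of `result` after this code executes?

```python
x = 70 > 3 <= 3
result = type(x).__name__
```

x is bool; result = 'bool'

'bool'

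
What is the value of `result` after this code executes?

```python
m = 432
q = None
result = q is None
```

m = 432; q = None; result = True

True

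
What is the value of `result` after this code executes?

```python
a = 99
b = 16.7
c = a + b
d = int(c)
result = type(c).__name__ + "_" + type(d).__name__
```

a is int; b is float; c is float; d is int; result = 'float_int'

'float_int'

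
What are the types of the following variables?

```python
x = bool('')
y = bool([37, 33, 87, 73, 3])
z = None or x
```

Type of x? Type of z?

bool() returns bool; None or bool returns the bool

bool, bool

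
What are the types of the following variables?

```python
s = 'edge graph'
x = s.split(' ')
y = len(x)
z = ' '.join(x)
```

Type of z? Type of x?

str.join() returns str; str.split() returns list

str, list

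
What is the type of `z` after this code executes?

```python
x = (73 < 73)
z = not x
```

'not' returns bool

bool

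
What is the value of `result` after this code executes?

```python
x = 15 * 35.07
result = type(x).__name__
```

x is float; result = 'float'

'float'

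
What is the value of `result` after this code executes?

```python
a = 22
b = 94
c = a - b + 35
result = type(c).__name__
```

a is int; b is int; c is int; result = 'int'

'int'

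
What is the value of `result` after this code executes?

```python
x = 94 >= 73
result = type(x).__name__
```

x is bool; result = 'bool'

'bool'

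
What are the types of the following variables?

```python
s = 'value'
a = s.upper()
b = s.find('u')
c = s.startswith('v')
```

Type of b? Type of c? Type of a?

find() returns int; startswith() returns bool; upper() returns str

int, bool, str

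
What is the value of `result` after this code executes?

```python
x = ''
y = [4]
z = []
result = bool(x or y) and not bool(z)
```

x = ''; y = [4]; z = []; result = True

True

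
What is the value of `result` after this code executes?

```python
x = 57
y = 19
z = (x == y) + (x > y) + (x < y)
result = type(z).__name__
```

x is int; y is int; z is int; result = 'int'

'int'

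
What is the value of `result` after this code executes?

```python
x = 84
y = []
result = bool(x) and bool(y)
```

x = 84; y = []; result = False

False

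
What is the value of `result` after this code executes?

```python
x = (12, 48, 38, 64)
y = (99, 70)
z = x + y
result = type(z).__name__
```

x is tuple; y is tuple; z is tuple; result = 'tuple'

'tuple'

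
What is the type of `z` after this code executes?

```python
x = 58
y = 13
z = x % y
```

int % int = int

int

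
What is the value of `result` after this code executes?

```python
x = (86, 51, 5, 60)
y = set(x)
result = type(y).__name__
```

x is tuple; y is set; result = 'set'

'set'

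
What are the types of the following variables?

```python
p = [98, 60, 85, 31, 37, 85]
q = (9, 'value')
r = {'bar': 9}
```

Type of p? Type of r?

p is assigned a list literal (square brackets); r is assigned a dict literal ({key: value})

list, dict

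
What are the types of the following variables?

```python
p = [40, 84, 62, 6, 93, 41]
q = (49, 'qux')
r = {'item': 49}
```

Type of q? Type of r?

q is assigned a tuple (parenthesized, comma-separated values); r is assigned a dict literal ({key: value})

tuple, dict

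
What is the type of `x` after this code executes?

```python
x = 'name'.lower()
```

str.lower() returns str

str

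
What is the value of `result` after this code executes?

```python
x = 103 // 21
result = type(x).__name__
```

x is int; result = 'int'

'int'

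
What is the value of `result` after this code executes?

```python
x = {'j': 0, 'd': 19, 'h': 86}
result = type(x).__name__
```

x is dict; result = 'dict'

'dict'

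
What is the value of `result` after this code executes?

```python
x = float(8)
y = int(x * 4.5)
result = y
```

x = 8.0; y = 36; result = 36

36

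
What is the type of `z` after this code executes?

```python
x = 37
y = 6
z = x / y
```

int / int = float

float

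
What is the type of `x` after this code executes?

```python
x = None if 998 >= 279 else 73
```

998 >= 279 is True, so the if branch is taken

NoneType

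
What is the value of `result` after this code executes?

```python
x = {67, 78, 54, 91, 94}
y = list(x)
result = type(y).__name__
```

x is set; y is list; result = 'list'

'list'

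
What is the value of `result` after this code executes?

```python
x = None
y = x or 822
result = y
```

x = None; y = 822; result = 822

822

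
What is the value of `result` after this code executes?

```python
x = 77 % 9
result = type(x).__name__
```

x is int; result = 'int'

'int'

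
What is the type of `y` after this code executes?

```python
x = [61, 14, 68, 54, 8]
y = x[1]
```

Indexing list[int] returns int

int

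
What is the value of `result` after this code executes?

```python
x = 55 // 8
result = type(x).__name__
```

x is int; result = 'int'

'int'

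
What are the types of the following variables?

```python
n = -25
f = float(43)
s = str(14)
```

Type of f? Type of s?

f is assigned the result of calling float(), which returns a float; s is assigned the result of calling str(), which returns a str

float, str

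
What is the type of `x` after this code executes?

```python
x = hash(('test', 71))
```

hash() returns int

int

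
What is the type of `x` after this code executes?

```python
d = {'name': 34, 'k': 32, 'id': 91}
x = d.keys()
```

.keys() returns dict_keys view

dict_keys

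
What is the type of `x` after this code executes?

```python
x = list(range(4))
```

list(range()) returns list

list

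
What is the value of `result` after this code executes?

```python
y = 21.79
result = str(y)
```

y = 21.79; result = '21.79'

'21.79'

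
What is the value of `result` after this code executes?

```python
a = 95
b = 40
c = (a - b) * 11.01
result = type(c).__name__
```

a is int; b is int; c is float; result = 'float'

'float'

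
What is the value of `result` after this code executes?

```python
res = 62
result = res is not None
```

res = 62; result = True

True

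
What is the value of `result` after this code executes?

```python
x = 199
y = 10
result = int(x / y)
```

x = 199; y = 10; result = 19

19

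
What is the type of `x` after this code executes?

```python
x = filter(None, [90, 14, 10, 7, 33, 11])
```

filter() returns a filter object

filter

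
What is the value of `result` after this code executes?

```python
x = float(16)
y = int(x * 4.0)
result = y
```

x = 16.0; y = 64; result = 64

64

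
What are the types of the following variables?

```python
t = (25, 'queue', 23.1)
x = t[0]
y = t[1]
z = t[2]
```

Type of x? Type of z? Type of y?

tuple[0] is int; tuple[2] is float; tuple[1] is str

int, float, str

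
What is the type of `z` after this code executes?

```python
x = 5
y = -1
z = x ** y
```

int ** negative = float

float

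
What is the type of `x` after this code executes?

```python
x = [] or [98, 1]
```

'or' returns first truthy value (list)

list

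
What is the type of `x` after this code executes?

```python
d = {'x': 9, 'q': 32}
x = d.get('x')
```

dict.get() returns value type when found

int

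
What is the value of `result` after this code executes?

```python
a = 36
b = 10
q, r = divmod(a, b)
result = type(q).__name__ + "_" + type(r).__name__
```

a is int; b is int; q is int; r is int; result = 'int_int'

'int_int'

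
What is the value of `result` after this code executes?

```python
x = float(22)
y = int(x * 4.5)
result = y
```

x = 22.0; y = 99; result = 99

99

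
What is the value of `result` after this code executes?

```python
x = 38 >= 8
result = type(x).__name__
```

x is bool; result = 'bool'

'bool'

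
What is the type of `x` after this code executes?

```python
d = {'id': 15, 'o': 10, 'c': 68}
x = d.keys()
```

.keys() returns dict_keys view

dict_keys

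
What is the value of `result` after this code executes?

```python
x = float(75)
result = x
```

x = 75.0; result = 75.0

75.0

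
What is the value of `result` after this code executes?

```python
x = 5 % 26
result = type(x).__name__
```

x is int; result = 'int'

'int'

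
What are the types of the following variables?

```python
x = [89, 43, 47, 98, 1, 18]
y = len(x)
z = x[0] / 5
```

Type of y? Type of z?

len() returns int; int / int = float

int, float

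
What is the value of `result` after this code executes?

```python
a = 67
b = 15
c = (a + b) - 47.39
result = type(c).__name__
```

a is int; b is int; c is float; result = 'float'

'float'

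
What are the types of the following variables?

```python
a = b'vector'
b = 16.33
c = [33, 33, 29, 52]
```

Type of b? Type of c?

b is assigned a number with a decimal point, so it is a float; c is assigned a list literal (square brackets)

float, list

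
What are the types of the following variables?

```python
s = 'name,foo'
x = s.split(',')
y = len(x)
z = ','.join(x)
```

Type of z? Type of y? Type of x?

str.join() returns str; len() returns int; str.split() returns list

str, int, list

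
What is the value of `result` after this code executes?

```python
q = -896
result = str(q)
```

q = -896; result = '-896'

'-896'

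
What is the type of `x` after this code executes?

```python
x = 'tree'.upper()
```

str.upper() returns str

str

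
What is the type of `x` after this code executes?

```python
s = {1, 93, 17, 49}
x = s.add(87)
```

set.add() returns None (mutates in place)

NoneType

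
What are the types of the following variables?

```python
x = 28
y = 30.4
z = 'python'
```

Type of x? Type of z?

x is assigned a bare integer (no decimal point), so it is an int; z is assigned a quoted string literal, so it is a str

int, str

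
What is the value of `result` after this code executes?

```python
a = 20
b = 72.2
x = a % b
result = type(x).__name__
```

a is int; b is float; x is float; result = 'float'

'float'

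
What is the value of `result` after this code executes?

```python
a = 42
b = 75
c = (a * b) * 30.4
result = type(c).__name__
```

a is int; b is int; c is float; result = 'float'

'float'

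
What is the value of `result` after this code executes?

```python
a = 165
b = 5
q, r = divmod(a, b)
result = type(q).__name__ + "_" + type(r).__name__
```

a is int; b is int; q is int; r is int; result = 'int_int'

'int_int'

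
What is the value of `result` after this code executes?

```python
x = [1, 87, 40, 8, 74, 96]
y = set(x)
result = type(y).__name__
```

x is list; y is set; result = 'set'

'set'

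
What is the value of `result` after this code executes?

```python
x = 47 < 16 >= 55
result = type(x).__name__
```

x is bool; result = 'bool'

'bool'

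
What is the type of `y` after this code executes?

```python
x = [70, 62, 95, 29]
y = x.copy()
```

list.copy() returns list

list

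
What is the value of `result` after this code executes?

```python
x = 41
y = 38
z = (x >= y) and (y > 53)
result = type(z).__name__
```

x is int; y is int; z is bool; result = 'bool'

'bool'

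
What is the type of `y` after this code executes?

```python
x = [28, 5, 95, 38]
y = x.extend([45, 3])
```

list.extend() returns None

NoneType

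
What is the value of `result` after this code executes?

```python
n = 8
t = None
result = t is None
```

n = 8; t = None; result = True

True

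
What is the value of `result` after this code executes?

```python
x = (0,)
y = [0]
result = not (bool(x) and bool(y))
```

x = (0,); y = [0]; result = False

False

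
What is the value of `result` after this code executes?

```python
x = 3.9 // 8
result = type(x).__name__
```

x is float; result = 'float'

'float'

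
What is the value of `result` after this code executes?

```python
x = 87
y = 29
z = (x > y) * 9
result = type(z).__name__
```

x is int; y is int; z is int; result = 'int'

'int'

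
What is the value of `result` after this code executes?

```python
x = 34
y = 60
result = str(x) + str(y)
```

x = 34; y = 60; result = '3460'

'3460'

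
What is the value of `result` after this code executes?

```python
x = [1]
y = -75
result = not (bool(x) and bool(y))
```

x = [1]; y = -75; result = False

False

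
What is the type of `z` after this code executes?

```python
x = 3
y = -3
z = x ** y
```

int ** negative = float

float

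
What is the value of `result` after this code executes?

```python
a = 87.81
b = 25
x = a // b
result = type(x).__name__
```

a is float; b is int; x is float; result = 'float'

'float'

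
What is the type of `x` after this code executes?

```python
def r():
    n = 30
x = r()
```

Function without return returns None

NoneType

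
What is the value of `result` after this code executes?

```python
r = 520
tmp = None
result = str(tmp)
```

r = 520; tmp = None; result = 'None'

'None'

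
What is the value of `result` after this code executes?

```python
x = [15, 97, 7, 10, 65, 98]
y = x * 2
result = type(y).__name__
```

x is list; y is list; result = 'list'

'list'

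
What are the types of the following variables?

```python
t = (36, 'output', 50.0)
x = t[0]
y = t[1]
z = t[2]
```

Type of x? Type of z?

tuple[0] is int; tuple[2] is float

int, float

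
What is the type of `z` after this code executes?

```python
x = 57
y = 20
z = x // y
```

int // int = int

int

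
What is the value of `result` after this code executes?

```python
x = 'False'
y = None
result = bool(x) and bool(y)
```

x = 'False'; y = None; result = False

False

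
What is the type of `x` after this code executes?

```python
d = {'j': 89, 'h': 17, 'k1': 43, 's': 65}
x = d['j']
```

Accessing dict[str, int] with str key returns int

int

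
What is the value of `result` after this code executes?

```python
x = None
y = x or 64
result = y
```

x = None; y = 64; result = 64

64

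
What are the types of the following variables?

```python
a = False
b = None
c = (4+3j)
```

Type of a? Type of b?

a is assigned the constant False, which has type bool; b is assigned None, whose type is NoneType

bool, NoneType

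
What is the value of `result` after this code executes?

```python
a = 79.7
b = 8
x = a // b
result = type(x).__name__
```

a is float; b is int; x is float; result = 'float'

'float'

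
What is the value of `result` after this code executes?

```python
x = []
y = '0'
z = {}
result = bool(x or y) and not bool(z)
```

x = []; y = '0'; z = {}; result = True

True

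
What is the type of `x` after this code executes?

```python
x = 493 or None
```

'or' returns first truthy value

int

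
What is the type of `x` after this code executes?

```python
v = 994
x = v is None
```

'is' comparison returns bool

bool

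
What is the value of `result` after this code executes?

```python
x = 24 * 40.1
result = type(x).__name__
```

x is float; result = 'float'

'float'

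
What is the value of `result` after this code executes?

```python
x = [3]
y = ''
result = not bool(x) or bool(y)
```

x = [3]; y = ''; result = False

False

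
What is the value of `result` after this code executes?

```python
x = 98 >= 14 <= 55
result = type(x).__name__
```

x is bool; result = 'bool'

'bool'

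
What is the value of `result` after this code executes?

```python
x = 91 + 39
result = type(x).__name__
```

x is int; result = 'int'

'int'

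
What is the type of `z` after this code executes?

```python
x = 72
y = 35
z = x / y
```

int / int = float

float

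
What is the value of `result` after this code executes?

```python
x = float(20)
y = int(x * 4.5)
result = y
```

x = 20.0; y = 90; result = 90

90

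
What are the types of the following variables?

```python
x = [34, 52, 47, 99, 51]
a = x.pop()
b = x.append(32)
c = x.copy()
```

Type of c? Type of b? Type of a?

copy() returns list; append() returns None; pop() returns element

list, NoneType, int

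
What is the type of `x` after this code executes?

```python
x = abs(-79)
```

abs() of int returns int

int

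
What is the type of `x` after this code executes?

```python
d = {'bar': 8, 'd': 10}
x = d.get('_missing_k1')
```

dict.get() returns None when key not found

NoneType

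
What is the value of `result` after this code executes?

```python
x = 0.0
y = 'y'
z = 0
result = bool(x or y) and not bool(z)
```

x = 0.0; y = 'y'; z = 0; result = True

True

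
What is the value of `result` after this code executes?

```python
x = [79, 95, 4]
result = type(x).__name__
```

x is list; result = 'list'

'list'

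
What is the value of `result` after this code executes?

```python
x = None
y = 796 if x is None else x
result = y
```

x = None; y = 796; result = 796

796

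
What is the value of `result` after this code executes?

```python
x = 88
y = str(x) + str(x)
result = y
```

x = 88; y = '8888'; result = '8888'

'8888'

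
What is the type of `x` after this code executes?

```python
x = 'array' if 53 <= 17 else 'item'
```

Both branches of conditional are str

str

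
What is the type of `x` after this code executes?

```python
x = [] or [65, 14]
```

'or' returns first truthy value (list)

list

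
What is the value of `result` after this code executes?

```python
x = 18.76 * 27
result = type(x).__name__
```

x is float; result = 'float'

'float'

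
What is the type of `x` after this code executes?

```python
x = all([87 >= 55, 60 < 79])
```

all() returns bool

bool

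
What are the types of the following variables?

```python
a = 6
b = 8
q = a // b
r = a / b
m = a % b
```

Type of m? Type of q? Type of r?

% of ints returns int; // returns int; / returns float

int, int, float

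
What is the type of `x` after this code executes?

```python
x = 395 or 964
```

'or' returns first truthy value (int)

int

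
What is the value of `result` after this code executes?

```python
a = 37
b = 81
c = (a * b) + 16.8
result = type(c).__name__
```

a is int; b is int; c is float; result = 'float'

'float'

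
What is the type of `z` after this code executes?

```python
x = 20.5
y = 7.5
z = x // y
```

float // float = float

float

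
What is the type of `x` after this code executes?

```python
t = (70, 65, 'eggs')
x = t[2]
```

Index 2 of tuple is a str literal

str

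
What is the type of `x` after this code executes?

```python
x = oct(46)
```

oct() returns str representation

str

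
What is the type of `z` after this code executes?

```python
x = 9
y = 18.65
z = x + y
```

int + float = float

float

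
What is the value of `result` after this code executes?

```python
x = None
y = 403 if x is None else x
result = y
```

x = None; y = 403; result = 403

403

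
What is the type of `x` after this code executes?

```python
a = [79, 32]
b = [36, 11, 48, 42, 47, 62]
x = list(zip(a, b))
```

list(zip()) returns a list of tuples

list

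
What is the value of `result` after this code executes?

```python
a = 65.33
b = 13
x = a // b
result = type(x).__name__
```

a is float; b is int; x is float; result = 'float'

'float'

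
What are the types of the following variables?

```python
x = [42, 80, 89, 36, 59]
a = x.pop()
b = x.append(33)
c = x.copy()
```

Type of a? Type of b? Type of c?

pop() returns element; append() returns None; copy() returns list

int, NoneType, list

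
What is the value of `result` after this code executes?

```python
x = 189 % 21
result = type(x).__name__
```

x is int; result = 'int'

'int'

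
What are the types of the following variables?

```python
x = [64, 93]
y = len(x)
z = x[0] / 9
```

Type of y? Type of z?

len() returns int; int / int = float

int, float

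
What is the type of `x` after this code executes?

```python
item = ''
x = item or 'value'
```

'or' returns first truthy value (str)

str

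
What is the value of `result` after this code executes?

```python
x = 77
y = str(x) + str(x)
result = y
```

x = 77; y = '7777'; result = '7777'

'7777'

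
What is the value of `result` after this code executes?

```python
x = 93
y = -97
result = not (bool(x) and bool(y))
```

x = 93; y = -97; result = False

False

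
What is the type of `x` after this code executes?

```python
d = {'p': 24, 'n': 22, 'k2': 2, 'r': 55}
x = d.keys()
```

.keys() returns dict_keys view

dict_keys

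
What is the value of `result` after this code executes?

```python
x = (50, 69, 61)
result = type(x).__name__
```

x is tuple; result = 'tuple'

'tuple'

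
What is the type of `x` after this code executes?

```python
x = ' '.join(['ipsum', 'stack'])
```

str.join() returns str

str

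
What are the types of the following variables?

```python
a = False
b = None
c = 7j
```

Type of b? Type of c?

b is assigned None, whose type is NoneType; c is assigned 7j, an imaginary literal (j suffix), which has type complex

NoneType, complex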